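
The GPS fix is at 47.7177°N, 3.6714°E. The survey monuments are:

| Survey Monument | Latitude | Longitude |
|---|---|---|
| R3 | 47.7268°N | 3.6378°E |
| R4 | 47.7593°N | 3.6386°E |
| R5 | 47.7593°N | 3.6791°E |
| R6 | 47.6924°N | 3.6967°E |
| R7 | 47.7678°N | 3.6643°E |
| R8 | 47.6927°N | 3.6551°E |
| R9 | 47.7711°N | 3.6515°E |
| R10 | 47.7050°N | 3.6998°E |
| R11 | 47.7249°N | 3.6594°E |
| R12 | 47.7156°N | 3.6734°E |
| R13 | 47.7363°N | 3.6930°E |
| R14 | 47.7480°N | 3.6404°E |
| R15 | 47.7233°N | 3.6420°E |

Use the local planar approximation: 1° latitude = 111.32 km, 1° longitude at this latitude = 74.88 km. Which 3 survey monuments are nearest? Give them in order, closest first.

Distances from 47.7177°N, 3.6714°E:
R3: 2.7122 km
R4: 5.2419 km
R5: 4.6667 km
R6: 3.3943 km
R7: 5.6024 km
R8: 3.0389 km
R9: 6.1284 km
R10: 2.5536 km
R11: 1.2041 km
R12: 0.2776 km
R13: 2.6274 km
R14: 4.0946 km
R15: 2.2880 km
Sorted: R12 (0.2776 km) < R11 (1.2041 km) < R15 (2.2880 km) < R10 (2.5536 km) < R13 (2.6274 km) < …

R12, R11, R15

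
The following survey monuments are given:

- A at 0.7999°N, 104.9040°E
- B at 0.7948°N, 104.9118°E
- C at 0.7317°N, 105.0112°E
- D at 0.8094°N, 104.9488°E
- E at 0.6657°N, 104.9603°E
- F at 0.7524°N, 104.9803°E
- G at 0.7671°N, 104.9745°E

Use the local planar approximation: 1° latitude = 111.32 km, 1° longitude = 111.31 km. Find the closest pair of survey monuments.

A and B

Pairwise distances:
A–B: 1.0374 km
A–C: 14.1429 km
A–D: 5.0976 km
A–E: 16.2003 km
A–F: 10.0045 km
A–G: 8.6552 km
B–C: 13.1056 km
B–D: 4.4276 km
B–E: 15.3519 km
B–F: 8.9674 km
B–G: 7.6300 km
C–D: 11.0932 km
C–E: 9.2779 km
C–F: 4.1400 km
C–G: 5.6760 km
D–E: 16.0478 km
D–F: 7.2495 km
D–G: 5.5097 km
E–F: 9.9049 km
E–G: 11.3980 km
F–G: 1.7592 km
Closest pair: A–B at 1.0374 km.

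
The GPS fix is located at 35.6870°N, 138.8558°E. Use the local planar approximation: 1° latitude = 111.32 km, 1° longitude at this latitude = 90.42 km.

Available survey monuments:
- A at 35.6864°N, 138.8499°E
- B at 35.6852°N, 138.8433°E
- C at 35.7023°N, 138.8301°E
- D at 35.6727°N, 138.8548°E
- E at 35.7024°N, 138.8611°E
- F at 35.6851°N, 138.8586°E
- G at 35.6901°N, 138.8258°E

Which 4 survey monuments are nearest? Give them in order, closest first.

F, A, B, D

Distances from 35.6870°N, 138.8558°E:
A: √((-0.0006·111.32)² + (-0.0059·90.42)²) = √(0.004461 + 0.284599) = 0.5376 km
B: √((-0.0018·111.32)² + (-0.0125·90.42)²) = √(0.040151 + 1.277465) = 1.1479 km
C: √((0.0153·111.32)² + (-0.0257·90.42)²) = √(2.900877 + 5.400019) = 2.8811 km
D: √((-0.0143·111.32)² + (-0.0010·90.42)²) = √(2.534069 + 0.008176) = 1.5944 km
E: √((0.0154·111.32)² + (0.0053·90.42)²) = √(2.938920 + 0.229658) = 1.7801 km
F: √((-0.0019·111.32)² + (0.0028·90.42)²) = √(0.044736 + 0.064098) = 0.3299 km
G: √((0.0031·111.32)² + (-0.0300·90.42)²) = √(0.119088 + 7.358199) = 2.7345 km
Sorted: F (0.3299 km) < A (0.5376 km) < B (1.1479 km) < D (1.5944 km) < E (1.7801 km) < G (2.7345 km) < …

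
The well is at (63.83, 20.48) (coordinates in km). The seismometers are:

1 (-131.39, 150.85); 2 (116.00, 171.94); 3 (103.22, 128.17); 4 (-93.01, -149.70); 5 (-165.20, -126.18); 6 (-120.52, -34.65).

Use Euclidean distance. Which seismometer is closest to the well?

Distances from (63.83, 20.48):
1: √((-195.22)² + (130.37)²) = √(38110.8484 + 16996.3369) = 234.75 km
2: √((52.17)² + (151.46)²) = √(2721.7089 + 22940.1316) = 160.19 km
3: √((39.39)² + (107.69)²) = √(1551.5721 + 11597.1361) = 114.67 km
4: √((-156.84)² + (-170.18)²) = √(24598.7856 + 28961.2324) = 231.43 km
5: √((-229.03)² + (-146.66)²) = √(52454.7409 + 21509.1556) = 271.96 km
6: √((-184.35)² + (-55.13)²) = √(33984.9225 + 3039.3169) = 192.42 km
Minimum: 3 at 114.67 km.

3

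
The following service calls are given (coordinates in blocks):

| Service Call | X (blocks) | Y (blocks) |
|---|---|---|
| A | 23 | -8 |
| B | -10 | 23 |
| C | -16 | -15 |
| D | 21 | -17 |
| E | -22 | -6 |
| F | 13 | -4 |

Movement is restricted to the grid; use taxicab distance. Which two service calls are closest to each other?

Pairwise distances:
A–D: 11 blocks
A–F: 14 blocks
C–E: 15 blocks
D–F: 21 blocks
E–F: 37 blocks
C–D: 39 blocks
C–F: 40 blocks
B–E: 41 blocks
B–C: 44 blocks
A–C: 46 blocks
A–E: 47 blocks
B–F: 50 blocks
D–E: 54 blocks
A–B: 64 blocks
B–D: 71 blocks
Closest pair: A–D at 11 blocks.

A and D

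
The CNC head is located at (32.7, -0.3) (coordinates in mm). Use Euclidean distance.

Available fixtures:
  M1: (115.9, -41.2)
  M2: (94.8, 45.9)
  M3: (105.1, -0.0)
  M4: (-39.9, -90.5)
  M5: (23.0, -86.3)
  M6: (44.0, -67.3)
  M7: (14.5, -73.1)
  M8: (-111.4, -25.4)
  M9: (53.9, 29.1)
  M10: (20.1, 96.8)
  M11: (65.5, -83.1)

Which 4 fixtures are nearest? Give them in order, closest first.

M9, M6, M3, M7

Distances from (32.7, -0.3):
M1: √((83.2)² + (-40.9)²) = √(6922.240 + 1672.810) = 92.7 mm
M2: √((62.1)² + (46.2)²) = √(3856.410 + 2134.440) = 77.4 mm
M3: √((72.4)² + (0.3)²) = √(5241.760 + 0.090) = 72.4 mm
M4: √((-72.6)² + (-90.2)²) = √(5270.760 + 8136.040) = 115.8 mm
M5: √((-9.7)² + (-86.0)²) = √(94.090 + 7396.000) = 86.5 mm
M6: √((11.3)² + (-67.0)²) = √(127.690 + 4489.000) = 67.9 mm
M7: √((-18.2)² + (-72.8)²) = √(331.240 + 5299.840) = 75.0 mm
M8: √((-144.1)² + (-25.1)²) = √(20764.810 + 630.010) = 146.3 mm
M9: √((21.2)² + (29.4)²) = √(449.440 + 864.360) = 36.2 mm
M10: √((-12.6)² + (97.1)²) = √(158.760 + 9428.410) = 97.9 mm
M11: √((32.8)² + (-82.8)²) = √(1075.840 + 6855.840) = 89.1 mm
Sorted: M9 (36.2 mm) < M6 (67.9 mm) < M3 (72.4 mm) < M7 (75.0 mm) < M2 (77.4 mm) < M5 (86.5 mm) < …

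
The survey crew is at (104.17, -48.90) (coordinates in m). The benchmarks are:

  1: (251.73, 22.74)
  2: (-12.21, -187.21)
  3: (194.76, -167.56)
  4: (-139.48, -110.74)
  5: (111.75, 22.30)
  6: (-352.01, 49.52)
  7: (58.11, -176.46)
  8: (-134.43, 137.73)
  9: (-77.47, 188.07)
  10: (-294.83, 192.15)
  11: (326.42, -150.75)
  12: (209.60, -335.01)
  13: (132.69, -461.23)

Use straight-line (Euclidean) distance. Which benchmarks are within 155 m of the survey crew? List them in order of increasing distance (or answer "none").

5, 7, 3

Distances from (104.17, -48.90):
1: 164.03 m
2: 180.76 m
3: 149.29 m
4: 251.38 m
5: 71.60 m
6: 466.68 m
7: 135.62 m
8: 302.92 m
9: 298.58 m
10: 466.16 m
11: 244.48 m
12: 304.92 m
13: 413.32 m
Threshold 155 m: 5 (71.60 m), 7 (135.62 m), 3 (149.29 m) are within range.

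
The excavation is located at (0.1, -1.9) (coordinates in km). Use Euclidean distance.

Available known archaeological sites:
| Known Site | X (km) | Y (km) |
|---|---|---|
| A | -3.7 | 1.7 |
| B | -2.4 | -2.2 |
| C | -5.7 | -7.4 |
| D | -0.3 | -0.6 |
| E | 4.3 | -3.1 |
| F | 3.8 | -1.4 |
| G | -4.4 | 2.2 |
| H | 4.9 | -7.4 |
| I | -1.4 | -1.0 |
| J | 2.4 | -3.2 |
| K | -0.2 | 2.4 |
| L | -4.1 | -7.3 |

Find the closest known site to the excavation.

D

Distances from (0.1, -1.9):
A: √((-3.8)² + (3.6)²) = √(14.440 + 12.960) = 5.2 km
B: √((-2.5)² + (-0.3)²) = √(6.250 + 0.090) = 2.5 km
C: √((-5.8)² + (-5.5)²) = √(33.640 + 30.250) = 8.0 km
D: √((-0.4)² + (1.3)²) = √(0.160 + 1.690) = 1.4 km
E: √((4.2)² + (-1.2)²) = √(17.640 + 1.440) = 4.4 km
F: √((3.7)² + (0.5)²) = √(13.690 + 0.250) = 3.7 km
G: √((-4.5)² + (4.1)²) = √(20.250 + 16.810) = 6.1 km
H: √((4.8)² + (-5.5)²) = √(23.040 + 30.250) = 7.3 km
I: √((-1.5)² + (0.9)²) = √(2.250 + 0.810) = 1.7 km
J: √((2.3)² + (-1.3)²) = √(5.290 + 1.690) = 2.6 km
K: √((-0.3)² + (4.3)²) = √(0.090 + 18.490) = 4.3 km
L: √((-4.2)² + (-5.4)²) = √(17.640 + 29.160) = 6.8 km
Minimum: D at 1.4 km.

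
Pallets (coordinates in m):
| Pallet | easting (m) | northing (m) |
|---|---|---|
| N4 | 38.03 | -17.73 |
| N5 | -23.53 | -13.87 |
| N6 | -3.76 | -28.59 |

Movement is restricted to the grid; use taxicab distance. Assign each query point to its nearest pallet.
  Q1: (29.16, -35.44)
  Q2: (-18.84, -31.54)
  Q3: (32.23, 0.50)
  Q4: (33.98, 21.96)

Q1→N4; Q2→N6; Q3→N4; Q4→N4

Q1 at (29.16, -35.44):
  N4: |8.87| + |17.71| = 8.87 + 17.71 = 26.58 m
  N5: |-52.69| + |21.57| = 52.69 + 21.57 = 74.26 m
  N6: |-32.92| + |6.85| = 32.92 + 6.85 = 39.77 m
  → nearest: N4 (26.58 m)
Q2 at (-18.84, -31.54):
  N4: |56.87| + |13.81| = 56.87 + 13.81 = 70.68 m
  N5: |-4.69| + |17.67| = 4.69 + 17.67 = 22.36 m
  N6: |15.08| + |2.95| = 15.08 + 2.95 = 18.03 m
  → nearest: N6 (18.03 m)
Q3 at (32.23, 0.50):
  N4: |5.80| + |-18.23| = 5.80 + 18.23 = 24.03 m
  N5: |-55.76| + |-14.37| = 55.76 + 14.37 = 70.13 m
  N6: |-35.99| + |-29.09| = 35.99 + 29.09 = 65.08 m
  → nearest: N4 (24.03 m)
Q4 at (33.98, 21.96):
  N4: |4.05| + |-39.69| = 4.05 + 39.69 = 43.74 m
  N5: |-57.51| + |-35.83| = 57.51 + 35.83 = 93.34 m
  N6: |-37.74| + |-50.55| = 37.74 + 50.55 = 88.29 m
  → nearest: N4 (43.74 m)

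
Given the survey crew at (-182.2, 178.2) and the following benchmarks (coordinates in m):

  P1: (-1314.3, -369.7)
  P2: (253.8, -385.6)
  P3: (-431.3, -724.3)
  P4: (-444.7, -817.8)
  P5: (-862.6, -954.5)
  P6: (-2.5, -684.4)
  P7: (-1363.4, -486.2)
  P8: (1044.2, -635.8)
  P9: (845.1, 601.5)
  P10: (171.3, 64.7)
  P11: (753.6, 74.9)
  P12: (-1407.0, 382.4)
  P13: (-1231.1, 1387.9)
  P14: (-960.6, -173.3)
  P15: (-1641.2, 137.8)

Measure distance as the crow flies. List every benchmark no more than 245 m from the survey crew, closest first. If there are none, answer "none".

none

Distances from (-182.2, 178.2):
P1: √((-1132.1)² + (-547.9)²) = √(1281650.410 + 300194.410) = 1257.7 m
P2: √((436.0)² + (-563.8)²) = √(190096.000 + 317870.440) = 712.7 m
P3: √((-249.1)² + (-902.5)²) = √(62050.810 + 814506.250) = 936.2 m
P4: √((-262.5)² + (-996.0)²) = √(68906.250 + 992016.000) = 1030.0 m
P5: √((-680.4)² + (-1132.7)²) = √(462944.160 + 1283009.290) = 1321.3 m
P6: √((179.7)² + (-862.6)²) = √(32292.090 + 744078.760) = 881.1 m
P7: √((-1181.2)² + (-664.4)²) = √(1395233.440 + 441427.360) = 1355.2 m
P8: √((1226.4)² + (-814.0)²) = √(1504056.960 + 662596.000) = 1472.0 m
P9: √((1027.3)² + (423.3)²) = √(1055345.290 + 179182.890) = 1111.1 m
P10: √((353.5)² + (-113.5)²) = √(124962.250 + 12882.250) = 371.3 m
P11: √((935.8)² + (-103.3)²) = √(875721.640 + 10670.890) = 941.5 m
P12: √((-1224.8)² + (204.2)²) = √(1500135.040 + 41697.640) = 1241.7 m
P13: √((-1048.9)² + (1209.7)²) = √(1100191.210 + 1463374.090) = 1601.1 m
P14: √((-778.4)² + (-351.5)²) = √(605906.560 + 123552.250) = 854.1 m
P15: √((-1459.0)² + (-40.4)²) = √(2128681.000 + 1632.160) = 1459.6 m
Threshold 245 m: none within range.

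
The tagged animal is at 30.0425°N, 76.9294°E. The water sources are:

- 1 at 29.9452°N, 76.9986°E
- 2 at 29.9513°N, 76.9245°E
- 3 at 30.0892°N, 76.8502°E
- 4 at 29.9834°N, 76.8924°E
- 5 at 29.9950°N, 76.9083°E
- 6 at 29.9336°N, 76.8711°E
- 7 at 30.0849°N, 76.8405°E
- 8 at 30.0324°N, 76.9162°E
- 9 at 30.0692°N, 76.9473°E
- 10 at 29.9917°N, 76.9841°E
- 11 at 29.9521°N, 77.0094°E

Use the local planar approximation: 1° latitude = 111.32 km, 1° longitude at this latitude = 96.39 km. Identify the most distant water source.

6

Distances from 30.0425°N, 76.9294°E:
1: √((-0.0973·111.32)² + (0.0692·96.39)²) = √(117.320006 + 44.491408) = 12.7205 km
2: √((-0.0912·111.32)² + (-0.0049·96.39)²) = √(103.070901 + 0.223078) = 10.1634 km
3: √((0.0467·111.32)² + (-0.0792·96.39)²) = √(27.025899 + 58.279300) = 9.2361 km
4: √((-0.0591·111.32)² + (-0.0370·96.39)²) = √(43.283399 + 12.719423) = 7.4835 km
5: √((-0.0475·111.32)² + (-0.0211·96.39)²) = √(27.959771 + 4.136460) = 5.6654 km
6: √((-0.1089·111.32)² + (-0.0583·96.39)²) = √(146.961019 + 31.579196) = 13.3619 km
7: √((0.0424·111.32)² + (-0.0889·96.39)²) = √(22.278098 + 73.428978) = 9.7830 km
8: √((-0.0101·111.32)² + (-0.0132·96.39)²) = √(1.264122 + 1.618869) = 1.6979 km
9: √((0.0267·111.32)² + (0.0179·96.39)²) = √(8.834234 + 2.976940) = 3.4367 km
10: √((-0.0508·111.32)² + (0.0547·96.39)²) = √(31.979658 + 27.799604) = 7.7317 km
11: √((-0.0904·111.32)² + (0.0800·96.39)²) = √(101.270570 + 59.462605) = 12.6781 km
Maximum: 6 at 13.3619 km.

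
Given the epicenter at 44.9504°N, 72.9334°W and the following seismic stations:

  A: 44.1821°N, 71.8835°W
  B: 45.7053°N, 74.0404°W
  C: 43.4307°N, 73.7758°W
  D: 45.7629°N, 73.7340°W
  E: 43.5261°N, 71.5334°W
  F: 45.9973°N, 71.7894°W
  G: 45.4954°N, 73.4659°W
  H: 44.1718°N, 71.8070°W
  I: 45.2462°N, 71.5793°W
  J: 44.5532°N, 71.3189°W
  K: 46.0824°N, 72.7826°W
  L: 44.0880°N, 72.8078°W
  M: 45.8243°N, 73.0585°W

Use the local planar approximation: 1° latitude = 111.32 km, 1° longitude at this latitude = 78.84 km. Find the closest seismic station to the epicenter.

G

Distances from 44.9504°N, 72.9334°W:
A: √((-0.7683·111.32)² + (1.0499·78.84)²) = √(7314.894413 + 6851.554280) = 119.0229 km
B: √((0.7549·111.32)² + (-1.1070·78.84)²) = √(7061.959882 + 7617.079230) = 121.1571 km
C: √((-1.5197·111.32)² + (-0.8424·78.84)²) = √(28619.505282 + 4410.927784) = 181.7428 km
D: √((0.8125·111.32)² + (-0.8006·78.84)²) = √(8180.750256 + 3984.046537) = 110.2941 km
E: √((-1.4243·111.32)² + (1.4000·78.84)²) = √(25139.077909 + 12182.861376) = 193.1889 km
F: √((1.0469·111.32)² + (1.1440·78.84)²) = √(13581.783237 + 8134.770034) = 147.3654 km
G: √((0.5450·111.32)² + (-0.5325·78.84)²) = √(3680.776096 + 1762.513513) = 73.7787 km
H: √((-0.7786·111.32)² + (1.1264·78.84)²) = √(7512.339286 + 7886.394807) = 124.0916 km
I: √((0.2958·111.32)² + (1.3541·78.84)²) = √(1084.283215 + 11397.109146) = 111.7202 km
J: √((-0.3972·111.32)² + (1.6145·78.84)²) = √(1955.081539 + 16202.026192) = 134.7483 km
K: √((1.1320·111.32)² + (0.1508·78.84)²) = √(15879.588683 + 141.350033) = 126.5738 km
L: √((-0.8624·111.32)² + (0.1256·78.84)²) = √(9216.454662 + 98.055625) = 96.5117 km
M: √((0.8739·111.32)² + (-0.1251·78.84)²) = √(9463.894145 + 97.276481) = 97.7812 km
Minimum: G at 73.7787 km.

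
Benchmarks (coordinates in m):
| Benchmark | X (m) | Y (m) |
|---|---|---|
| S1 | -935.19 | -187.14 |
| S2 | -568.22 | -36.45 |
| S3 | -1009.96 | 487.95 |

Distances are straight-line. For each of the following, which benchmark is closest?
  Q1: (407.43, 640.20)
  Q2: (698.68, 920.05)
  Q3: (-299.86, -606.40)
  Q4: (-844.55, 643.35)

Q1→S2; Q2→S2; Q3→S2; Q4→S3

Q1 at (407.43, 640.20):
  S1: 1577.06 m
  S2: 1187.33 m
  S3: 1425.54 m
  → nearest: S2 (1187.33 m)
Q2 at (698.68, 920.05):
  S1: 1973.68 m
  S2: 1587.43 m
  S3: 1762.43 m
  → nearest: S2 (1587.43 m)
Q3 at (-299.86, -606.40):
  S1: 761.20 m
  S2: 629.97 m
  S3: 1304.55 m
  → nearest: S2 (629.97 m)
Q4 at (-844.55, 643.35):
  S1: 835.42 m
  S2: 733.82 m
  S3: 226.96 m
  → nearest: S3 (226.96 m)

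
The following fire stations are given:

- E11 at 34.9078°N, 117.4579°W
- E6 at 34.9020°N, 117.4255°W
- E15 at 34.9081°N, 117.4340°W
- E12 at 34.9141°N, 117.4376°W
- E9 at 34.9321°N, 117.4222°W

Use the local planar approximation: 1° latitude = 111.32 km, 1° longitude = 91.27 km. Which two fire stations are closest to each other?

E15 and E12

Pairwise distances:
E11–E6: 3.0268 km
E11–E15: 2.1816 km
E11–E12: 1.9811 km
E11–E9: 4.2349 km
E6–E15: 1.0310 km
E6–E12: 1.7418 km
E6–E9: 3.3642 km
E15–E12: 0.7444 km
E15–E9: 2.8806 km
E12–E9: 2.4476 km
Closest pair: E15–E12 at 0.7444 km.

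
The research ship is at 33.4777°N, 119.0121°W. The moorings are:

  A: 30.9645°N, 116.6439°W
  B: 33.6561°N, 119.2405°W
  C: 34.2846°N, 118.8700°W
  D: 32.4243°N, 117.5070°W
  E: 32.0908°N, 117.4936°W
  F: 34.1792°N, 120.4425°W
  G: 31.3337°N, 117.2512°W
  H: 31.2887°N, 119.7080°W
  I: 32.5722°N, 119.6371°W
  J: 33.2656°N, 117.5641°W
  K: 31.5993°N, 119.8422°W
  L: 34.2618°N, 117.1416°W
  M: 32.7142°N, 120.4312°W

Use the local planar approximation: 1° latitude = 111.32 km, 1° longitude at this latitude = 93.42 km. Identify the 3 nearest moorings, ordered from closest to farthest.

Distances from 33.4777°N, 119.0121°W:
A: 356.6747 km
B: 29.1491 km
C: 90.7998 km
D: 183.0878 km
E: 209.6663 km
F: 154.7728 km
G: 289.8702 km
H: 252.2025 km
I: 116.4895 km
J: 137.3173 km
K: 223.0201 km
L: 195.3296 km
M: 157.4776 km
Sorted: B (29.1491 km) < C (90.7998 km) < I (116.4895 km) < J (137.3173 km) < F (154.7728 km) < …

B, C, I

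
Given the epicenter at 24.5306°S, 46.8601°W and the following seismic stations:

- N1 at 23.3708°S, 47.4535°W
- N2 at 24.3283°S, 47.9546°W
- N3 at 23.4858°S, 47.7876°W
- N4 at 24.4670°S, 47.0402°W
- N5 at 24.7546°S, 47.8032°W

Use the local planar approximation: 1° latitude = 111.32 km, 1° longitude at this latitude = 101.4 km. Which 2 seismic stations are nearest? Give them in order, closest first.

N4, N5

Distances from 24.5306°S, 46.8601°W:
N1: 142.4417 km
N2: 113.2441 km
N3: 149.5743 km
N4: 19.5865 km
N5: 98.8279 km
Sorted: N4 (19.5865 km) < N5 (98.8279 km) < N2 (113.2441 km) < N1 (142.4417 km) < …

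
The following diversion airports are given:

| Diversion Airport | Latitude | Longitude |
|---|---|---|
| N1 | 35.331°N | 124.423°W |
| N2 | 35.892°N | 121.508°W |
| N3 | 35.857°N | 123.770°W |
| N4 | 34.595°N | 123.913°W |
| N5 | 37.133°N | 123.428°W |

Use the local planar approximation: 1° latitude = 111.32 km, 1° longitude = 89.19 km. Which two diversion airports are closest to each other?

Pairwise distances:
N1–N2: √((0.561·111.32)² + (2.915·89.19)²) = √(3900.06745 + 67594.20212) = 267.384 km
N1–N3: √((0.526·111.32)² + (0.653·89.19)²) = √(3428.60839 + 3392.02223) = 82.587 km
N1–N4: √((-0.736·111.32)² + (0.510·89.19)²) = √(6712.77397 + 2069.05807) = 93.711 km
N1–N5: √((1.802·111.32)² + (0.995·89.19)²) = √(40239.81437 + 7875.50641) = 219.352 km
N2–N3: √((-0.035·111.32)² + (-2.262·89.19)²) = √(15.18037 + 40702.16673) = 201.785 km
N2–N4: √((-1.297·111.32)² + (-2.405·89.19)²) = √(20846.17347 + 46011.08655) = 258.568 km
N2–N5: √((1.241·111.32)² + (-1.920·89.19)²) = √(19084.90306 + 29324.78153) = 220.022 km
N3–N4: √((-1.262·111.32)² + (-0.143·89.19)²) = √(19736.27124 + 162.66885) = 141.064 km
N3–N5: √((1.276·111.32)² + (0.342·89.19)²) = √(20176.58884 + 930.43179) = 145.283 km
N4–N5: √((2.538·111.32)² + (0.485·89.19)²) = √(79823.29131 + 1871.18103) = 285.822 km
Closest pair: N1–N3 at 82.587 km.

N1 and N3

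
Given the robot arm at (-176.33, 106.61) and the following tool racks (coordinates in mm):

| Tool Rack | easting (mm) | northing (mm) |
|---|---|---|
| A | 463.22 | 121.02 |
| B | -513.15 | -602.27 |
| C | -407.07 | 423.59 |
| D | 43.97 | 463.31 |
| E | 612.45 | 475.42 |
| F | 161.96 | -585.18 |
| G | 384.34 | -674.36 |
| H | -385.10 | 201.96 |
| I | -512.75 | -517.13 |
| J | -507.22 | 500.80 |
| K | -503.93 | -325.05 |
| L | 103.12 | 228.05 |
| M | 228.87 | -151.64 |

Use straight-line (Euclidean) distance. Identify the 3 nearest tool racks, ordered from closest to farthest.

H, L, C

Distances from (-176.33, 106.61):
A: 639.71 mm
B: 784.83 mm
C: 392.07 mm
D: 419.25 mm
E: 870.74 mm
F: 770.07 mm
G: 961.39 mm
H: 229.51 mm
I: 708.68 mm
J: 514.66 mm
K: 541.90 mm
L: 304.70 mm
M: 480.50 mm
Sorted: H (229.51 mm) < L (304.70 mm) < C (392.07 mm) < D (419.25 mm) < M (480.50 mm) < …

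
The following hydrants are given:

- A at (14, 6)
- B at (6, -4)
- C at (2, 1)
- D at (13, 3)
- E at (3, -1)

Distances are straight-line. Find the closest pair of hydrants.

Pairwise distances:
A–B: √((-8)² + (-10)²) = √(64.0000 + 100.0000) = 12.81
A–C: √((-12)² + (-5)²) = √(144.0000 + 25.0000) = 13.00
A–D: √((-1)² + (-3)²) = √(1.0000 + 9.0000) = 3.16
A–E: √((-11)² + (-7)²) = √(121.0000 + 49.0000) = 13.04
B–C: √((-4)² + (5)²) = √(16.0000 + 25.0000) = 6.40
B–D: √((7)² + (7)²) = √(49.0000 + 49.0000) = 9.90
B–E: √((-3)² + (3)²) = √(9.0000 + 9.0000) = 4.24
C–D: √((11)² + (2)²) = √(121.0000 + 4.0000) = 11.18
C–E: √((1)² + (-2)²) = √(1.0000 + 4.0000) = 2.24
D–E: √((-10)² + (-4)²) = √(100.0000 + 16.0000) = 10.77
Closest pair: C–E at 2.24.

C and E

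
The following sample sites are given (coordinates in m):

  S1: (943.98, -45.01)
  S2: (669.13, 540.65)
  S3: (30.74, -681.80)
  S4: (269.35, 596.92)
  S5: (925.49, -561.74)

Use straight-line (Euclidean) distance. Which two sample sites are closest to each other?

S2 and S4

Pairwise distances:
S1–S2: 646.95 m
S1–S3: 1113.33 m
S1–S4: 931.24 m
S1–S5: 517.06 m
S2–S3: 1379.10 m
S2–S4: 403.72 m
S2–S5: 1131.81 m
S3–S4: 1300.79 m
S3–S5: 902.77 m
S4–S5: 1331.55 m
Closest pair: S2–S4 at 403.72 m.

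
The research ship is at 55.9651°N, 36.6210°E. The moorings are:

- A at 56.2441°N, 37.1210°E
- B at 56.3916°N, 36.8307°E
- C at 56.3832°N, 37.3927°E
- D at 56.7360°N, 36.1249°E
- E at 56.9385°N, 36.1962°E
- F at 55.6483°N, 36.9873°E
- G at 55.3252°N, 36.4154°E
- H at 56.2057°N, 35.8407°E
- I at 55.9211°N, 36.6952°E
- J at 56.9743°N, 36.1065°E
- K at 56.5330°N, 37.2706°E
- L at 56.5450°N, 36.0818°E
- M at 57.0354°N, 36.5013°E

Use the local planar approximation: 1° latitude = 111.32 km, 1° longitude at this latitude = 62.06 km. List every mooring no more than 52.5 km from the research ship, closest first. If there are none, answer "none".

Distances from 55.9651°N, 36.6210°E:
A: √((0.2790·111.32)² + (0.5000·62.06)²) = √(964.616757 + 962.860900) = 43.9030 km
B: √((0.4265·111.32)² + (0.2097·62.06)²) = √(2254.158585 + 169.363727) = 49.2293 km
C: √((0.4181·111.32)² + (0.7717·62.06)²) = √(2166.240796 + 2293.615120) = 66.7822 km
D: √((0.7709·111.32)² + (-0.4961·62.06)²) = √(7364.486776 + 947.898850) = 91.1723 km
E: √((0.9734·111.32)² + (-0.4248·62.06)²) = √(11741.648609 + 695.012409) = 111.5198 km
F: √((-0.3168·111.32)² + (0.3663·62.06)²) = √(1243.703170 + 516.770103) = 41.9580 km
G: √((-0.6399·111.32)² + (-0.2056·62.06)²) = √(5074.235457 + 162.805759) = 72.3674 km
H: √((0.2406·111.32)² + (-0.7803·62.06)²) = √(717.360800 + 2345.021108) = 55.3388 km
I: √((-0.0440·111.32)² + (0.0742·62.06)²) = √(23.991188 + 21.204662) = 6.7228 km
J: √((1.0092·111.32)² + (-0.5145·62.06)²) = √(12621.206691 + 1019.516598) = 116.7935 km
K: √((0.5679·111.32)² + (0.6496·62.06)²) = √(3996.594926 + 1625.232787) = 74.9788 km
L: √((0.5799·111.32)² + (-0.5392·62.06)²) = √(4167.279339 + 1119.755771) = 72.7120 km
M: √((1.0703·111.32)² + (-0.1197·62.06)²) = √(14195.720704 + 55.183831) = 119.3772 km
Threshold 52.5 km: I (6.7228 km), F (41.9580 km), A (43.9030 km), B (49.2293 km) are within range.

I, F, A, B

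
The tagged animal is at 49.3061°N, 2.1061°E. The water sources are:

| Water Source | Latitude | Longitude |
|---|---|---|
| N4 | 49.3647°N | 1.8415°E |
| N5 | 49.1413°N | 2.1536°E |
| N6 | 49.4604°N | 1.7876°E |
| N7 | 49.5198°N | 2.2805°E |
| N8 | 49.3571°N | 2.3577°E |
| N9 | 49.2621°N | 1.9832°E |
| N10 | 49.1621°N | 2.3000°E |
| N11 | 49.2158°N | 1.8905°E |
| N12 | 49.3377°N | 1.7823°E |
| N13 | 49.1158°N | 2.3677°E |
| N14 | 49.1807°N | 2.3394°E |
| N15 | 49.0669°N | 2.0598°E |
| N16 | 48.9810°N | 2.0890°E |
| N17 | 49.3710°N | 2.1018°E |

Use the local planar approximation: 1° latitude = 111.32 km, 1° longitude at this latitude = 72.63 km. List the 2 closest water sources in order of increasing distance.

Distances from 49.3061°N, 2.1061°E:
N4: 20.2949 km
N5: 18.6671 km
N6: 28.8125 km
N7: 26.9512 km
N8: 19.1353 km
N9: 10.1818 km
N10: 21.3376 km
N11: 18.6078 km
N12: 23.7792 km
N13: 28.4565 km
N14: 21.9542 km
N15: 26.8392 km
N16: 36.2114 km
N17: 7.2314 km
Sorted: N17 (7.2314 km) < N9 (10.1818 km) < N11 (18.6078 km) < N5 (18.6671 km) < …

N17, N9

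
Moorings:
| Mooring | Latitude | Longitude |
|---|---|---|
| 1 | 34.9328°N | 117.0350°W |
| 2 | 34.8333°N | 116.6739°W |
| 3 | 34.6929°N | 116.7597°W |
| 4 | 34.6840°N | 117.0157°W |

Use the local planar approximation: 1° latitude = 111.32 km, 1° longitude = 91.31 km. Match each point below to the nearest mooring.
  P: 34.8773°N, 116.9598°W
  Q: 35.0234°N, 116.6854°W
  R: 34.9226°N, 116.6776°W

P at 34.8773°N, 116.9598°W:
  1: √((0.0555·111.32)² + (-0.0752·91.31)²) = √(38.170897 + 47.148987) = 9.2369 km
  2: √((-0.0440·111.32)² + (0.2859·91.31)²) = √(23.991188 + 681.498644) = 26.5611 km
  3: √((-0.1844·111.32)² + (0.2001·91.31)²) = √(421.374479 + 333.834228) = 27.4811 km
  4: √((-0.1933·111.32)² + (-0.0559·91.31)²) = √(463.031038 + 26.053154) = 22.1152 km
  → nearest: 1 (9.2369 km)
Q at 35.0234°N, 116.6854°W:
  1: √((-0.0906·111.32)² + (-0.3496·91.31)²) = √(101.719166 + 1019.012552) = 33.4773 km
  2: √((-0.1901·111.32)² + (0.0115·91.31)²) = √(447.827366 + 1.102637) = 21.1880 km
  3: √((-0.3305·111.32)² + (-0.0743·91.31)²) = √(1353.596812 + 46.027174) = 37.4115 km
  4: √((-0.3394·111.32)² + (-0.3303·91.31)²) = √(1427.480129 + 909.607082) = 48.3434 km
  → nearest: 2 (21.1880 km)
R at 34.9226°N, 116.6776°W:
  1: √((0.0102·111.32)² + (-0.3574·91.31)²) = √(1.289278 + 1064.990618) = 32.6539 km
  2: √((-0.0893·111.32)² + (0.0037·91.31)²) = √(98.821016 + 0.114141) = 9.9466 km
  3: √((-0.2297·111.32)² + (-0.0821·91.31)²) = √(653.835333 + 56.198277) = 26.6465 km
  4: √((-0.2386·111.32)² + (-0.3381·91.31)²) = √(705.484171 + 953.074889) = 40.7254 km
  → nearest: 2 (9.9466 km)

P→1; Q→2; R→2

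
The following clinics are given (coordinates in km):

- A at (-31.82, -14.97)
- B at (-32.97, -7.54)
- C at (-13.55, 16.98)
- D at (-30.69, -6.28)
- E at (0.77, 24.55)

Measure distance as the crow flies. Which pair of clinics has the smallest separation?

B and D

Pairwise distances:
B–D: 2.60 km
A–B: 7.52 km
A–D: 8.76 km
C–E: 16.20 km
C–D: 28.89 km
B–C: 31.28 km
A–C: 36.80 km
D–E: 44.05 km
B–E: 46.56 km
A–E: 51.22 km
Closest pair: B–D at 2.60 km.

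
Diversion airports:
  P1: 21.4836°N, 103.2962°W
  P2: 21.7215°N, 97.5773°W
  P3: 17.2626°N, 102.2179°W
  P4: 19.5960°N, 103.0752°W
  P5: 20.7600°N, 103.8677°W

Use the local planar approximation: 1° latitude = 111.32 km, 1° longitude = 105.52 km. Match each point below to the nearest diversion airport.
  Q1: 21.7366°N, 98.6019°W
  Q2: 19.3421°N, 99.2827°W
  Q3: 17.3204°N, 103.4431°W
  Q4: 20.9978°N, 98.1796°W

Q1 at 21.7366°N, 98.6019°W:
  P1: 496.1426 km
  P2: 108.1289 km
  P3: 627.4056 km
  P4: 528.7610 km
  P5: 566.1827 km
  → nearest: P2 (108.1289 km)
Q2 at 19.3421°N, 99.2827°W:
  P1: 485.9905 km
  P2: 320.2219 km
  P3: 386.6723 km
  P4: 401.1815 km
  P5: 508.9057 km
  → nearest: P2 (320.2219 km)
Q3 at 17.3204°N, 103.4431°W:
  P1: 463.7066 km
  P2: 789.3937 km
  P3: 129.4431 km
  P4: 256.2771 km
  P5: 385.5087 km
  → nearest: P3 (129.4431 km)
Q4 at 20.9978°N, 98.1796°W:
  P1: 542.6053 km
  P2: 102.6133 km
  P3: 595.3748 km
  P4: 539.6386 km
  P5: 600.7918 km
  → nearest: P2 (102.6133 km)

Q1→P2; Q2→P2; Q3→P3; Q4→P2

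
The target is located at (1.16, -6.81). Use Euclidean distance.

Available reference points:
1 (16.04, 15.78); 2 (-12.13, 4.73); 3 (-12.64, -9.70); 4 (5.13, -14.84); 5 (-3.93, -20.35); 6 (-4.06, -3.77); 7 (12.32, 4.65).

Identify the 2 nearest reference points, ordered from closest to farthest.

6, 4

Distances from (1.16, -6.81):
1: 27.05
2: 17.60
3: 14.10
4: 8.96
5: 14.47
6: 6.04
7: 16.00
Sorted: 6 (6.04) < 4 (8.96) < 3 (14.10) < 5 (14.47) < …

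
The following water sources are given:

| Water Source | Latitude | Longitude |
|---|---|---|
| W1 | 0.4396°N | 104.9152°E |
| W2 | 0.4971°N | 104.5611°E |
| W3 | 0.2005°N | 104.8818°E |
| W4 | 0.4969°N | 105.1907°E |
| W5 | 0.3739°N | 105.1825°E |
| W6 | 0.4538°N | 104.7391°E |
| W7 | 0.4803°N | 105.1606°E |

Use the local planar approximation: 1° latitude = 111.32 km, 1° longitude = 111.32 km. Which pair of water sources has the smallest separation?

Pairwise distances:
W1–W2: √((0.0575·111.32)² + (-0.3541·111.32)²) = √(40.971521 + 1553.811205) = 39.9347 km
W1–W3: √((-0.2391·111.32)² + (-0.0334·111.32)²) = √(708.444034 + 13.824178) = 26.8750 km
W1–W4: √((0.0573·111.32)² + (0.2755·111.32)²) = √(40.686997 + 940.566706) = 31.3250 km
W1–W5: √((-0.0657·111.32)² + (0.2673·111.32)²) = √(53.490559 + 885.409776) = 30.6415 km
W1–W6: √((0.0142·111.32)² + (-0.1761·111.32)²) = √(2.498752 + 384.295330) = 19.6671 km
W1–W7: √((0.0407·111.32)² + (0.2454·111.32)²) = √(20.527460 + 746.269190) = 27.6911 km
W2–W3: √((-0.2966·111.32)² + (0.3207·111.32)²) = √(1090.156099 + 1274.513134) = 48.6279 km
W2–W4: √((-0.0002·111.32)² + (0.6296·111.32)²) = √(0.000496 + 4912.197662) = 70.0871 km
W2–W5: √((-0.1232·111.32)² + (0.6214·111.32)²) = √(188.090911 + 4785.076586) = 70.5207 km
W2–W6: √((-0.0433·111.32)² + (0.1780·111.32)²) = √(23.233904 + 392.632640) = 20.3928 km
W2–W7: √((-0.0168·111.32)² + (0.5995·111.32)²) = √(3.497558 + 4453.739077) = 66.7625 km
W3–W4: √((0.2964·111.32)² + (0.3089·111.32)²) = √(1088.686391 + 1182.448438) = 47.6564 km
W3–W5: √((0.1734·111.32)² + (0.3007·111.32)²) = √(372.601485 + 1120.503588) = 38.6407 km
W3–W6: √((0.2533·111.32)² + (-0.1427·111.32)²) = √(795.090885 + 252.344789) = 32.3641 km
W3–W7: √((0.2798·111.32)² + (0.2788·111.32)²) = √(970.156540 + 963.234289) = 43.9703 km
W4–W5: √((-0.1230·111.32)² + (-0.0082·111.32)²) = √(187.480722 + 0.833248) = 13.7228 km
W4–W6: √((-0.0431·111.32)² + (-0.4516·111.32)²) = √(23.019768 + 2527.285245) = 50.5005 km
W4–W7: √((-0.0166·111.32)² + (-0.0301·111.32)²) = √(3.414779 + 11.227405) = 3.8265 km
W5–W6: √((0.0799·111.32)² + (-0.4434·111.32)²) = √(79.111561 + 2436.339312) = 50.1543 km
W5–W7: √((0.1064·111.32)² + (-0.0219·111.32)²) = √(140.290948 + 5.943395) = 12.0927 km
W6–W7: √((0.0265·111.32)² + (0.4215·111.32)²) = √(8.702382 + 2201.615901) = 47.0140 km
Closest pair: W4–W7 at 3.8265 km.

W4 and W7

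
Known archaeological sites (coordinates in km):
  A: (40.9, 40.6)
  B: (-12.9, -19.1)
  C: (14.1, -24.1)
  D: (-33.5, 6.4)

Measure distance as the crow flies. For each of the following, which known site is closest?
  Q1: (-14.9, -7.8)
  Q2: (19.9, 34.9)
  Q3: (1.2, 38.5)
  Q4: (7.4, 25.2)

Q1→B; Q2→A; Q3→A; Q4→A

Q1 at (-14.9, -7.8):
  A: 73.87 km
  B: 11.48 km
  C: 33.27 km
  D: 23.40 km
  → nearest: B (11.48 km)
Q2 at (19.9, 34.9):
  A: 21.76 km
  B: 63.18 km
  C: 59.28 km
  D: 60.53 km
  → nearest: A (21.76 km)
Q3 at (1.2, 38.5):
  A: 39.76 km
  B: 59.30 km
  C: 63.92 km
  D: 47.27 km
  → nearest: A (39.76 km)
Q4 at (7.4, 25.2):
  A: 36.87 km
  B: 48.73 km
  C: 49.75 km
  D: 45.01 km
  → nearest: A (36.87 km)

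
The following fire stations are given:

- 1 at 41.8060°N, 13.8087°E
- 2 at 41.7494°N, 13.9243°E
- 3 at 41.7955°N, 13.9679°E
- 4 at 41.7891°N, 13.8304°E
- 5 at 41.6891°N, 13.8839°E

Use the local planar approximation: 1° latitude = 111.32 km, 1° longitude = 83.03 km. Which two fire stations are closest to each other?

1 and 4

Pairwise distances:
1–4: 2.6049 km
2–3: 6.2802 km
2–5: 7.5041 km
2–4: 8.9620 km
3–4: 11.4388 km
1–2: 11.4815 km
4–5: 11.9856 km
1–3: 13.2700 km
3–5: 13.7454 km
1–5: 14.4337 km
Closest pair: 1–4 at 2.6049 km.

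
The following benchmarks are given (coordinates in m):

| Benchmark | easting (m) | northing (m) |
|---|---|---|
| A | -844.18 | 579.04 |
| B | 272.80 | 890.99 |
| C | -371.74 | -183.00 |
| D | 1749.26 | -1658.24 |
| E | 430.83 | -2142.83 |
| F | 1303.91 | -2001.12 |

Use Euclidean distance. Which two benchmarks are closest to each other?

Pairwise distances:
D–F: √((-445.35)² + (-342.88)²) = √(198336.6225 + 117566.6944) = 562.05 m
E–F: √((873.08)² + (141.71)²) = √(762268.6864 + 20081.7241) = 884.51 m
A–C: √((472.44)² + (-762.04)²) = √(223199.5536 + 580704.9616) = 896.61 m
A–B: √((1116.98)² + (311.95)²) = √(1247644.3204 + 97312.8025) = 1159.72 m
B–C: √((-644.54)² + (-1073.99)²) = √(415431.8116 + 1153454.5201) = 1252.55 m
D–E: √((-1318.43)² + (-484.59)²) = √(1738257.6649 + 234827.4681) = 1404.67 m
C–E: √((802.57)² + (-1959.83)²) = √(644118.6049 + 3840933.6289) = 2117.79 m
C–F: √((1675.65)² + (-1818.12)²) = √(2807802.9225 + 3305560.3344) = 2472.52 m
C–D: √((2121.00)² + (-1475.24)²) = √(4498641.0000 + 2176333.0576) = 2583.60 m
B–D: √((1476.46)² + (-2549.23)²) = √(2179934.1316 + 6498573.5929) = 2945.93 m
A–E: √((1275.01)² + (-2721.87)²) = √(1625650.5001 + 7408576.2969) = 3005.70 m
B–E: √((158.03)² + (-3033.82)²) = √(24973.4809 + 9204063.7924) = 3037.93 m
B–F: √((1031.11)² + (-2892.11)²) = √(1063187.8321 + 8364300.2521) = 3070.42 m
A–F: √((2148.09)² + (-2580.16)²) = √(4614290.6481 + 6657225.6256) = 3357.31 m
A–D: √((2593.44)² + (-2237.28)²) = √(6725931.0336 + 5005421.7984) = 3425.11 m
Closest pair: D–F at 562.05 m.

D and F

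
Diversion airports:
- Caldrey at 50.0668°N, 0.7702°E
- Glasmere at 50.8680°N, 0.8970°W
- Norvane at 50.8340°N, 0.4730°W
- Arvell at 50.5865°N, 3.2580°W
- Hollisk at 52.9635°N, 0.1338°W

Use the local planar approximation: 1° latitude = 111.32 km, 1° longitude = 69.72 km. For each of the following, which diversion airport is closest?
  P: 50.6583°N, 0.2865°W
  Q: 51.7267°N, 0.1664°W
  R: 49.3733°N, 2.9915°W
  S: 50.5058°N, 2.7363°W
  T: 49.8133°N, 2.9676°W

P at 50.6583°N, 0.2865°W:
  Caldrey: √((-0.5915·111.32)² + (1.0567·69.72)²) = √(4335.666744 + 5427.729200) = 98.8099 km
  Glasmere: √((0.2097·111.32)² + (-0.6105·69.72)²) = √(544.933185 + 1811.699204) = 48.5452 km
  Norvane: √((0.1757·111.32)² + (-0.1865·69.72)²) = √(382.551508 + 169.072288) = 23.4867 km
  Arvell: √((-0.0718·111.32)² + (-2.9715·69.72)²) = √(63.884468 + 42920.643642) = 207.3271 km
  Hollisk: √((2.3052·111.32)² + (0.1527·69.72)²) = √(65851.188426 + 113.342511) = 256.8356 km
  → nearest: Norvane (23.4867 km)
Q at 51.7267°N, 0.1664°W:
  Caldrey: √((-1.6599·111.32)² + (0.9366·69.72)²) = √(34143.673530 + 4264.057611) = 195.9789 km
  Glasmere: √((-0.8587·111.32)² + (-0.7306·69.72)²) = √(9137.540631 + 2594.621979) = 108.3151 km
  Norvane: √((-0.8927·111.32)² + (-0.3066·69.72)²) = √(9875.462970 + 456.939874) = 101.6484 km
  Arvell: √((-1.1402·111.32)² + (-3.0916·69.72)²) = √(16110.479576 + 46460.229861) = 250.1414 km
  Hollisk: √((1.2368·111.32)² + (0.0326·69.72)²) = √(18955.941008 + 5.165947) = 137.6993 km
  → nearest: Norvane (101.6484 km)
R at 49.3733°N, 2.9915°W:
  Caldrey: √((0.6935·111.32)² + (3.7617·69.72)²) = √(5959.904848 + 68783.309985) = 273.3921 km
  Glasmere: √((1.4947·111.32)² + (2.0945·69.72)²) = √(27685.633431 + 21324.334495) = 221.3820 km
  Norvane: √((1.4607·111.32)² + (2.5185·69.72)²) = √(26440.426351 + 30831.784888) = 239.3161 km
  Arvell: √((1.2132·111.32)² + (-0.2665·69.72)²) = √(18239.427334 + 345.230521) = 136.3256 km
  Hollisk: √((3.5902·111.32)² + (2.8577·69.72)²) = √(159728.966078 + 39696.116958) = 446.5704 km
  → nearest: Arvell (136.3256 km)
S at 50.5058°N, 2.7363°W:
  Caldrey: √((-0.4390·111.32)² + (3.5065·69.72)²) = √(2388.226075 + 59767.135739) = 249.3098 km
  Glasmere: √((0.3622·111.32)² + (1.8393·69.72)²) = √(1625.710787 + 16444.470670) = 134.4254 km
  Norvane: √((0.3282·111.32)² + (2.2633·69.72)²) = √(1334.822593 + 24899.980313) = 161.9716 km
  Arvell: √((0.0807·111.32)² + (-0.5217·69.72)²) = √(80.703703 + 1322.989600) = 37.4659 km
  Hollisk: √((2.4577·111.32)² + (2.6025·69.72)²) = √(74852.125019 + 32922.759784) = 328.2909 km
  → nearest: Arvell (37.4659 km)
T at 49.8133°N, 2.9676°W:
  Caldrey: √((0.2535·111.32)² + (3.7378·69.72)²) = √(796.346953 + 67912.055620) = 262.1229 km
  Glasmere: √((1.0547·111.32)² + (2.0706·69.72)²) = √(13784.921184 + 20840.454028) = 186.0789 km
  Norvane: √((1.0207·111.32)² + (2.4946·69.72)²) = √(12910.487004 + 30249.388026) = 207.7495 km
  Arvell: √((0.7732·111.32)² + (-0.2904·69.72)²) = √(7408.496602 + 409.928375) = 88.4219 km
  Hollisk: √((3.1502·111.32)² + (2.8338·69.72)²) = √(122976.647559 + 39034.906981) = 402.5066 km
  → nearest: Arvell (88.4219 km)

P→Norvane; Q→Norvane; R→Arvell; S→Arvell; T→Arvell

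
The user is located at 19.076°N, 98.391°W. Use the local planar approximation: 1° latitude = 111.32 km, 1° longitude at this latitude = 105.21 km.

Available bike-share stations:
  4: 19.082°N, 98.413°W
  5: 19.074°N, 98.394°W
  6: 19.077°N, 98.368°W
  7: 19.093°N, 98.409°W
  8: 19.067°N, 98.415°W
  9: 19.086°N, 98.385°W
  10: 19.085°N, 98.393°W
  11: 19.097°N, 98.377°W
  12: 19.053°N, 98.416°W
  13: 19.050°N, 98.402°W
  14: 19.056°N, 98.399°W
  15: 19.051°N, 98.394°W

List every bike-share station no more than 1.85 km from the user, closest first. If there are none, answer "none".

5, 10, 9

Distances from 19.076°N, 98.391°W:
4: 2.409 km
5: 0.386 km
6: 2.422 km
7: 2.677 km
8: 2.717 km
9: 1.280 km
10: 1.024 km
11: 2.763 km
12: 3.671 km
13: 3.117 km
14: 2.380 km
15: 2.801 km
Threshold 1.85 km: 5 (0.386 km), 10 (1.024 km), 9 (1.280 km) are within range.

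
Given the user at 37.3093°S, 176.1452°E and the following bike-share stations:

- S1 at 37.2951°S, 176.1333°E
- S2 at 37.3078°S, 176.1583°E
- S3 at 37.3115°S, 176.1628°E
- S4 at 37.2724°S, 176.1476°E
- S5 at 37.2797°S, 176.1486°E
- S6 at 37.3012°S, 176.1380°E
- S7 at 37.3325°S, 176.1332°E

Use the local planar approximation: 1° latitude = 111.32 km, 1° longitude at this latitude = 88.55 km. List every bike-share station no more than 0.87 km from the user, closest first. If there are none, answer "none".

Distances from 37.3093°S, 176.1452°E:
S1: √((0.0142·111.32)² + (-0.0119·88.55)²) = √(2.498752 + 1.110379) = 1.8998 km
S2: √((0.0015·111.32)² + (0.0131·88.55)²) = √(0.027882 + 1.345612) = 1.1720 km
S3: √((-0.0022·111.32)² + (0.0176·88.55)²) = √(0.059978 + 2.428860) = 1.5776 km
S4: √((0.0369·111.32)² + (0.0024·88.55)²) = √(16.873265 + 0.045165) = 4.1132 km
S5: √((0.0296·111.32)² + (0.0034·88.55)²) = √(10.857499 + 0.090643) = 3.3088 km
S6: √((0.0081·111.32)² + (-0.0072·88.55)²) = √(0.813048 + 0.406483) = 1.1043 km
S7: √((-0.0232·111.32)² + (-0.0120·88.55)²) = √(6.669947 + 1.129119) = 2.7927 km
Threshold 0.87 km: none within range.

none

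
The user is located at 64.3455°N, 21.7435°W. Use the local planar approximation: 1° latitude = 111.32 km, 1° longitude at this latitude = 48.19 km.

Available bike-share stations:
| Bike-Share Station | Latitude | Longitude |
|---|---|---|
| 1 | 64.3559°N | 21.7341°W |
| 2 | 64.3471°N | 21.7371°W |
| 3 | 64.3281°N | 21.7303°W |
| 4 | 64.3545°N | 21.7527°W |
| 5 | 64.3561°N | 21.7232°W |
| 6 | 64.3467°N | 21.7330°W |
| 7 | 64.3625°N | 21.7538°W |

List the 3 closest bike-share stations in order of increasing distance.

2, 6, 4

Distances from 64.3455°N, 21.7435°W:
1: √((0.0104·111.32)² + (0.0094·48.19)²) = √(1.340334 + 0.205196) = 1.2432 km
2: √((0.0016·111.32)² + (0.0064·48.19)²) = √(0.031724 + 0.095120) = 0.3562 km
3: √((-0.0174·111.32)² + (0.0132·48.19)²) = √(3.751845 + 0.404633) = 2.0387 km
4: √((0.0090·111.32)² + (-0.0092·48.19)²) = √(1.003764 + 0.196557) = 1.0956 km
5: √((0.0106·111.32)² + (0.0203·48.19)²) = √(1.392381 + 0.956987) = 1.5328 km
6: √((0.0012·111.32)² + (0.0105·48.19)²) = √(0.017845 + 0.256031) = 0.5233 km
7: √((0.0170·111.32)² + (-0.0103·48.19)²) = √(3.581329 + 0.246370) = 1.9565 km
Sorted: 2 (0.3562 km) < 6 (0.5233 km) < 4 (1.0956 km) < 1 (1.2432 km) < 5 (1.5328 km) < …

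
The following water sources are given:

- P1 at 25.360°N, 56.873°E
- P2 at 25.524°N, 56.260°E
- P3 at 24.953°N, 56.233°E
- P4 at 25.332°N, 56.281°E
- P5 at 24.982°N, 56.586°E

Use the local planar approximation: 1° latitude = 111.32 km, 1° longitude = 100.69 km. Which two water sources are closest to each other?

P2 and P4

Pairwise distances:
P1–P2: √((0.164·111.32)² + (-0.613·100.69)²) = √(333.29906 + 3809.72503) = 64.366 km
P1–P3: √((-0.407·111.32)² + (-0.640·100.69)²) = √(2052.74600 + 4152.71981) = 78.775 km
P1–P4: √((-0.028·111.32)² + (-0.592·100.69)²) = √(9.71544 + 3553.17089) = 59.690 km
P1–P5: √((-0.378·111.32)² + (-0.287·100.69)²) = √(1770.63887 + 835.09614) = 51.046 km
P2–P3: √((-0.571·111.32)² + (-0.027·100.69)²) = √(4040.34650 + 7.39095) = 63.622 km
P2–P4: √((-0.192·111.32)² + (0.021·100.69)²) = √(456.82394 + 4.47107) = 21.478 km
P2–P5: √((-0.542·111.32)² + (0.326·100.69)²) = √(3640.36532 + 1077.47669) = 68.687 km
P3–P4: √((0.379·111.32)² + (0.048·100.69)²) = √(1780.01973 + 23.35905) = 42.466 km
P3–P5: √((0.029·111.32)² + (0.353·100.69)²) = √(10.42179 + 1263.34537) = 35.690 km
P4–P5: √((-0.350·111.32)² + (0.305·100.69)²) = √(1518.03744 + 943.13174) = 49.610 km
Closest pair: P2–P4 at 21.478 km.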